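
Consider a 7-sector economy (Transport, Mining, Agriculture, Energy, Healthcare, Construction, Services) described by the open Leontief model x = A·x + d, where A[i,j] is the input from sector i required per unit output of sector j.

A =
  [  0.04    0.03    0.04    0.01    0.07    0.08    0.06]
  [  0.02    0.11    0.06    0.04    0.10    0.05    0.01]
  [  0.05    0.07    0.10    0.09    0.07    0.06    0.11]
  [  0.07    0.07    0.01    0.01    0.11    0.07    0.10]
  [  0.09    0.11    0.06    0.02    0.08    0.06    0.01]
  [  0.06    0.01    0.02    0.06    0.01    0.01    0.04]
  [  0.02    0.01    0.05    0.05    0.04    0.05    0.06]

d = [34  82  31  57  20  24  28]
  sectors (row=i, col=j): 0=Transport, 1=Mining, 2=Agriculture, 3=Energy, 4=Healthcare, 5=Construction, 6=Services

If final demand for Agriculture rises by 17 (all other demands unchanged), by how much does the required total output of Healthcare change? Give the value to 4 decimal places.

Form M = I − A:
  [  0.96   -0.03   -0.04   -0.01   -0.07   -0.08   -0.06]
  [ -0.02    0.89   -0.06   -0.04   -0.10   -0.05   -0.01]
  [ -0.05   -0.07    0.90   -0.09   -0.07   -0.06   -0.11]
  [ -0.07   -0.07   -0.01    0.99   -0.11   -0.07   -0.10]
  [ -0.09   -0.11   -0.06   -0.02    0.92   -0.06   -0.01]
  [ -0.06   -0.01   -0.02   -0.06   -0.01    0.99   -0.04]
  [ -0.02   -0.01   -0.05   -0.05   -0.04   -0.05    0.94]
Leontief inverse L = M⁻¹:
  [  1.0665    0.0582    0.0655    0.0318    0.1011    0.1058    0.0853]
  [  0.0537    1.1576    0.0942    0.0659    0.1476    0.0841    0.0389]
  [  0.0939    0.1224    1.1449    0.1273    0.1310    0.1082    0.1608]
  [  0.1038    0.1100    0.0432    1.0356    0.1537    0.1056    0.1291]
  [  0.1246    0.1566    0.0963    0.0472    1.1293    0.0977    0.0421]
  [  0.0764    0.0273    0.0345    0.0712    0.0338    1.0299    0.0610]
  [  0.0431    0.0340    0.0715    0.0690    0.0687    0.0735    1.0865]
Total output x = L · d:
  x_0 = 1.0665·34 + 0.0582·82 + 0.0655·31 + 0.0318·57 + 0.1011·20 + 0.1058·24 + 0.0853·28 = 51.8312
  x_1 = 0.0537·34 + 1.1576·82 + 0.0942·31 + 0.0659·57 + 0.1476·20 + 0.0841·24 + 0.0389·28 = 109.4872
  x_2 = 0.0939·34 + 0.1224·82 + 1.1449·31 + 0.1273·57 + 0.1310·20 + 0.1082·24 + 0.1608·28 = 65.6991
  x_3 = 0.1038·34 + 0.1100·82 + 0.0432·31 + 1.0356·57 + 0.1537·20 + 0.1056·24 + 0.1291·28 = 82.1374
  x_4 = 0.1246·34 + 0.1566·82 + 0.0963·31 + 0.0472·57 + 1.1293·20 + 0.0977·24 + 0.0421·28 = 48.8660
  x_5 = 0.0764·34 + 0.0273·82 + 0.0345·31 + 0.0712·57 + 0.0338·20 + 1.0299·24 + 0.0610·28 = 37.0651
  x_6 = 0.0431·34 + 0.0340·82 + 0.0715·31 + 0.0690·57 + 0.0687·20 + 0.0735·24 + 1.0865·28 = 43.9694
Δx_4 = L[4,2] · Δd_2 = 0.0963 · 17 = 1.6371

1.6371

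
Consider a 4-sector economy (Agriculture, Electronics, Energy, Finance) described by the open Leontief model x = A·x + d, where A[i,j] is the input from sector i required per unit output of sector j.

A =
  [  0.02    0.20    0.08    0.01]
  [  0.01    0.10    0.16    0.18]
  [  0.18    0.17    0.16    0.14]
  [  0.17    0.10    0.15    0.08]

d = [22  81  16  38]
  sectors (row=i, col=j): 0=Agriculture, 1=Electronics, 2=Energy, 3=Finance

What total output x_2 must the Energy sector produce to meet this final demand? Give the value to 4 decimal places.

Form M = I − A:
  [  0.98   -0.20   -0.08   -0.01]
  [ -0.01    0.90   -0.16   -0.18]
  [ -0.18   -0.17    0.84   -0.14]
  [ -0.17   -0.10   -0.15    0.92]
Leontief inverse L = M⁻¹:
  [  1.0710    0.2808    0.1720    0.0928]
  [  0.1163    1.2245    0.2953    0.2858]
  [  0.2962    0.3483    1.3340    0.2744]
  [  0.2588    0.2418    0.2814    1.1799]
Total output x = L · d:
  x_0 = 1.0710·22 + 0.2808·81 + 0.1720·16 + 0.0928·38 = 52.5834
  x_1 = 0.1163·22 + 1.2245·81 + 0.2953·16 + 0.2858·38 = 117.3290
  x_2 = 0.2962·22 + 0.3483·81 + 1.3340·16 + 0.2744·38 = 66.4966
  x_3 = 0.2588·22 + 0.2418·81 + 0.2814·16 + 1.1799·38 = 74.6158

66.4966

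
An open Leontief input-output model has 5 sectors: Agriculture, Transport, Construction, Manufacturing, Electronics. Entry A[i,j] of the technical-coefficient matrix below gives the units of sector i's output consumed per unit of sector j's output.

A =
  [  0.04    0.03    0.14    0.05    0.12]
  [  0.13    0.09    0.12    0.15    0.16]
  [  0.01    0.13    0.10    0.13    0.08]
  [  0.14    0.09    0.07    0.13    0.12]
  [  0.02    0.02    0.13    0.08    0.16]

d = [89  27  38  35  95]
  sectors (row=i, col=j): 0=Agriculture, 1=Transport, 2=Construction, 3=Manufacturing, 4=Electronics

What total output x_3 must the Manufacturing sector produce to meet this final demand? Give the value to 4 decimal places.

97.9950

Form M = I − A:
  [  0.96   -0.03   -0.14   -0.05   -0.12]
  [ -0.13    0.91   -0.12   -0.15   -0.16]
  [ -0.01   -0.13    0.90   -0.13   -0.08]
  [ -0.14   -0.09   -0.07    0.87   -0.12]
  [ -0.02   -0.02   -0.13   -0.08    0.84]
Leontief inverse L = M⁻¹:
  [  1.0784    0.0842    0.2192    0.1285    0.2093]
  [  0.2101    1.1777    0.2578    0.2830    0.3193]
  [  0.0783    0.2013    1.1970    0.2362    0.1973]
  [  0.2102    0.1621    0.1878    1.2411    0.2561]
  [  0.0628    0.0766    0.2145    0.1646    1.2580]
Total output x = L · d:
  x_0 = 1.0784·89 + 0.0842·27 + 0.2192·38 + 0.1285·35 + 0.2093·95 = 130.9691
  x_1 = 0.2101·89 + 1.1777·27 + 0.2578·38 + 0.2830·35 + 0.3193·95 = 100.5330
  x_2 = 0.0783·89 + 0.2013·27 + 1.1970·38 + 0.2362·35 + 0.1973·95 = 84.8940
  x_3 = 0.2102·89 + 0.1621·27 + 0.1878·38 + 1.2411·35 + 0.2561·95 = 97.9950
  x_4 = 0.0628·89 + 0.0766·27 + 0.2145·38 + 0.1646·35 + 1.2580·95 = 141.0784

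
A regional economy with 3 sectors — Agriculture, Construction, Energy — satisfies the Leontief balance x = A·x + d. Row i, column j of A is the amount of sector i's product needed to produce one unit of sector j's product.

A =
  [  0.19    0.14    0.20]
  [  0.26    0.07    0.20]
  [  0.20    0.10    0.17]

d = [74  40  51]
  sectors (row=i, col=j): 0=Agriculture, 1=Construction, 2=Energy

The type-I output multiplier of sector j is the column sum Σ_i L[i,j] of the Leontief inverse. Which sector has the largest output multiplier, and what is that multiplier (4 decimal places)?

Agriculture (2.2977)

Form M = I − A:
  [  0.81   -0.14   -0.20]
  [ -0.26    0.93   -0.20]
  [ -0.20   -0.10    0.83]
Leontief inverse L = M⁻¹:
  [  1.4165    0.2566    0.4031]
  [  0.4819    1.1912    0.4031]
  [  0.3994    0.2053    1.3505]
Total output x = L · d:
  x_0 = 1.4165·74 + 0.2566·40 + 0.4031·51 = 135.6423
  x_1 = 0.4819·74 + 1.1912·40 + 0.4031·51 = 103.8666
  x_2 = 0.3994·74 + 0.2053·40 + 1.3505·51 = 106.6447
Output multipliers (column sums of L):
  Agriculture: 2.2977
  Construction: 1.6531
  Energy: 2.1568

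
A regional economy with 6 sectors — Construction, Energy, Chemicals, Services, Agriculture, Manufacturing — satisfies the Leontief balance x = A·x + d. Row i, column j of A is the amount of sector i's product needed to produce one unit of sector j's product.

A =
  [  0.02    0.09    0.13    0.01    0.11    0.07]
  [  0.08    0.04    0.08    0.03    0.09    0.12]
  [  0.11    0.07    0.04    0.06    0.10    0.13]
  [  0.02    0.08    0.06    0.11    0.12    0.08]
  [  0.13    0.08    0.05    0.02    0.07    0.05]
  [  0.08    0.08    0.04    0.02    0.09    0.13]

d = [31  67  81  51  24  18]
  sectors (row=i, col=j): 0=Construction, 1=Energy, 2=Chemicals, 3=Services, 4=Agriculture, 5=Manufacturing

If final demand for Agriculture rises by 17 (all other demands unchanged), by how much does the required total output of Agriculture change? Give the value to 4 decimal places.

Form M = I − A:
  [  0.98   -0.09   -0.13   -0.01   -0.11   -0.07]
  [ -0.08    0.96   -0.08   -0.03   -0.09   -0.12]
  [ -0.11   -0.07    0.96   -0.06   -0.10   -0.13]
  [ -0.02   -0.08   -0.06    0.89   -0.12   -0.08]
  [ -0.13   -0.08   -0.05   -0.02    0.93   -0.05]
  [ -0.08   -0.08   -0.04   -0.02   -0.09    0.87]
Leontief inverse L = M⁻¹:
  [  1.0890    0.1455    0.1775    0.0365    0.1810    0.1480]
  [  0.1434    1.0994    0.1313    0.0556    0.1638    0.1973]
  [  0.1791    0.1382    1.1018    0.0900    0.1856    0.2171]
  [  0.0870    0.1417    0.1122    1.1450    0.1993    0.1601]
  [  0.1837    0.1328    0.1027    0.0417    1.1377    0.1177]
  [  0.1426    0.1378    0.0923    0.0432    0.1625    1.2070]
Total output x = L · d:
  x_0 = 1.0890·31 + 0.1455·67 + 0.1775·81 + 0.0365·51 + 0.1810·24 + 0.1480·18 = 66.7525
  x_1 = 0.1434·31 + 1.0994·67 + 0.1313·81 + 0.0556·51 + 0.1638·24 + 0.1973·18 = 99.0598
  x_2 = 0.1791·31 + 0.1382·67 + 1.1018·81 + 0.0900·51 + 0.1856·24 + 0.2171·18 = 117.0082
  x_3 = 0.0870·31 + 0.1417·67 + 0.1122·81 + 1.1450·51 + 0.1993·24 + 0.1601·18 = 87.3395
  x_4 = 0.1837·31 + 0.1328·67 + 0.1027·81 + 0.0417·51 + 1.1377·24 + 0.1177·18 = 54.4599
  x_5 = 0.1426·31 + 0.1378·67 + 0.0923·81 + 0.0432·51 + 0.1625·24 + 1.2070·18 = 48.9580
Δx_4 = L[4,4] · Δd_4 = 1.1377 · 17 = 19.3402

19.3402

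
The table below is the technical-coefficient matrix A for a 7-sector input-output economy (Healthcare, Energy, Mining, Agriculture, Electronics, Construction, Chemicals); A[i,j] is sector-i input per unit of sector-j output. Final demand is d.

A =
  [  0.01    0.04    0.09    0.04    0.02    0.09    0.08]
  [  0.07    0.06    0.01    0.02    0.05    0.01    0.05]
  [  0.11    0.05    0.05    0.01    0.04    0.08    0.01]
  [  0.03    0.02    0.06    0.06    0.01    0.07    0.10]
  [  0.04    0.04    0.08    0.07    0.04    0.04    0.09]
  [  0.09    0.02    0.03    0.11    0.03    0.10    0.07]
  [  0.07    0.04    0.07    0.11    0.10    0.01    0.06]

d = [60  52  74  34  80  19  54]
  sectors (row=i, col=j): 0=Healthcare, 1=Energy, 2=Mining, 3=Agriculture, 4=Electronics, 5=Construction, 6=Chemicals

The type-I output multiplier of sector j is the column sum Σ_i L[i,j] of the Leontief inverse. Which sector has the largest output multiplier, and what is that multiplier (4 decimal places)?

Chemicals (1.7441)

Form M = I − A:
  [  0.99   -0.04   -0.09   -0.04   -0.02   -0.09   -0.08]
  [ -0.07    0.94   -0.01   -0.02   -0.05   -0.01   -0.05]
  [ -0.11   -0.05    0.95   -0.01   -0.04   -0.08   -0.01]
  [ -0.03   -0.02   -0.06    0.94   -0.01   -0.07   -0.10]
  [ -0.04   -0.04   -0.08   -0.07    0.96   -0.04   -0.09]
  [ -0.09   -0.02   -0.03   -0.11   -0.03    0.90   -0.07]
  [ -0.07   -0.04   -0.07   -0.11   -0.10   -0.01    0.94]
Leontief inverse L = M⁻¹:
  [  1.0521    0.0626    0.1219    0.0793    0.0472    0.1263    0.1165]
  [  0.0929    1.0777    0.0357    0.0455    0.0693    0.0319    0.0795]
  [  0.1430    0.0716    1.0819    0.0429    0.0608    0.1178    0.0467]
  [  0.0671    0.0408    0.0927    1.0995    0.0364    0.1041    0.1371]
  [  0.0804    0.0647    0.1173    0.1100    1.0688    0.0767    0.1313]
  [  0.1315    0.0450    0.0733    0.1603    0.0584    1.1477    0.1225]
  [  0.1108    0.0680    0.1153    0.1531    0.1296    0.0521    1.1107]
Total output x = L · d:
  x_0 = 1.0521·60 + 0.0626·52 + 0.1219·74 + 0.0793·34 + 0.0472·80 + 0.1263·19 + 0.1165·54 = 90.5636
  x_1 = 0.0929·60 + 1.0777·52 + 0.0357·74 + 0.0455·34 + 0.0693·80 + 0.0319·19 + 0.0795·54 = 76.2393
  x_2 = 0.1430·60 + 0.0716·52 + 1.0819·74 + 0.0429·34 + 0.0608·80 + 0.1178·19 + 0.0467·54 = 103.4481
  x_3 = 0.0671·60 + 0.0408·52 + 0.0927·74 + 1.0995·34 + 0.0364·80 + 0.1041·19 + 0.1371·54 = 62.6745
  x_4 = 0.0804·60 + 0.0647·52 + 0.1173·74 + 0.1100·34 + 1.0688·80 + 0.0767·19 + 0.1313·54 = 114.6620
  x_5 = 0.1315·60 + 0.0450·52 + 0.0733·74 + 0.1603·34 + 0.0584·80 + 1.1477·19 + 0.1225·54 = 54.2004
  x_6 = 0.1108·60 + 0.0680·52 + 0.1153·74 + 0.1531·34 + 0.1296·80 + 0.0521·19 + 1.1107·54 = 95.2476
Output multipliers (column sums of L):
  Healthcare: 1.6778
  Energy: 1.4304
  Mining: 1.6381
  Agriculture: 1.6905
  Electronics: 1.4704
  Construction: 1.6566
  Chemicals: 1.7441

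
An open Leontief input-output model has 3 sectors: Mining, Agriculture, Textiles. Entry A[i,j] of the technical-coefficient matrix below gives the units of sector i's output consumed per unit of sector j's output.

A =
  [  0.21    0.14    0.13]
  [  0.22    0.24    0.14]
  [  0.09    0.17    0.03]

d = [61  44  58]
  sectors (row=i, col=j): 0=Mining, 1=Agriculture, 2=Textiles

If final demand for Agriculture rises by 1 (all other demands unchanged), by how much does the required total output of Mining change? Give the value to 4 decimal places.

Form M = I − A:
  [  0.79   -0.14   -0.13]
  [ -0.22    0.76   -0.14]
  [ -0.09   -0.17    0.97]
Leontief inverse L = M⁻¹:
  [  1.3767    0.3047    0.2285]
  [  0.4361    1.4562    0.2686]
  [  0.2042    0.2835    1.0992]
Total output x = L · d:
  x_0 = 1.3767·61 + 0.3047·44 + 0.2285·58 = 110.6389
  x_1 = 0.4361·61 + 1.4562·44 + 0.2686·58 = 106.2579
  x_2 = 0.2042·61 + 0.2835·44 + 1.0992·58 = 88.6818
Δx_0 = L[0,1] · Δd_1 = 0.3047 · 1 = 0.3047

0.3047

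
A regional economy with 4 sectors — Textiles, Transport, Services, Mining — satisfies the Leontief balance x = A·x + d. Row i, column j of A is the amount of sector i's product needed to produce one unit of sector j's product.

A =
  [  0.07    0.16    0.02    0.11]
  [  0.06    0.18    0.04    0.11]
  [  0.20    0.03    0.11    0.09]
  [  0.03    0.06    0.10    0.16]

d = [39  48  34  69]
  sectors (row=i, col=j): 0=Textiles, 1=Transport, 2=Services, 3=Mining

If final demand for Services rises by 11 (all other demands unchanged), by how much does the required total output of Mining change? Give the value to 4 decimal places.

1.5951

Form M = I − A:
  [  0.93   -0.16   -0.02   -0.11]
  [ -0.06    0.82   -0.04   -0.11]
  [ -0.20   -0.03    0.89   -0.09]
  [ -0.03   -0.06   -0.10    0.84]
Leontief inverse L = M⁻¹:
  [  1.1080    0.2315    0.0557    0.1814]
  [  0.1042    1.2564    0.0798    0.1867]
  [  0.2604    0.1056    1.1535    0.1715]
  [  0.0780    0.1106    0.1450    1.2307]
Total output x = L · d:
  x_0 = 1.1080·39 + 0.2315·48 + 0.0557·34 + 0.1814·69 = 68.7344
  x_1 = 0.1042·39 + 1.2564·48 + 0.0798·34 + 0.1867·69 = 79.9719
  x_2 = 0.2604·39 + 0.1056·48 + 1.1535·34 + 0.1715·69 = 66.2742
  x_3 = 0.0780·39 + 0.1106·48 + 0.1450·34 + 1.2307·69 = 98.1997
Δx_3 = L[3,2] · Δd_2 = 0.1450 · 11 = 1.5951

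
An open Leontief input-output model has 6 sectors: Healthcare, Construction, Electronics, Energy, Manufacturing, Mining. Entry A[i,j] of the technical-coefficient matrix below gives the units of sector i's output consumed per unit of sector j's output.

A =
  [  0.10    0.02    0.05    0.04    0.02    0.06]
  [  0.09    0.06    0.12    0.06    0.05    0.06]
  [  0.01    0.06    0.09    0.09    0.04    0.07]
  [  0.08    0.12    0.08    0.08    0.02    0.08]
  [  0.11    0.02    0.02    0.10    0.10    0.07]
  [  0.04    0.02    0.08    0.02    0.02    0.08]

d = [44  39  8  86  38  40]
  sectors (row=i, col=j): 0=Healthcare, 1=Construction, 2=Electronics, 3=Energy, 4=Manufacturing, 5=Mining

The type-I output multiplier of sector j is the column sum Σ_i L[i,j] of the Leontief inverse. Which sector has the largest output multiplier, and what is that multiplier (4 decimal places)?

Electronics (1.7034)

Form M = I − A:
  [  0.90   -0.02   -0.05   -0.04   -0.02   -0.06]
  [ -0.09    0.94   -0.12   -0.06   -0.05   -0.06]
  [ -0.01   -0.06    0.91   -0.09   -0.04   -0.07]
  [ -0.08   -0.12   -0.08    0.92   -0.02   -0.08]
  [ -0.11   -0.02   -0.02   -0.10    0.90   -0.07]
  [ -0.04   -0.02   -0.08   -0.02   -0.02    0.92]
Leontief inverse L = M⁻¹:
  [  1.1301    0.0403    0.0819    0.0655    0.0345    0.0909]
  [  0.1348    1.0950    0.1722    0.1048    0.0762    0.1082]
  [  0.0459    0.0936    1.1362    0.1284    0.0620    0.1114]
  [  0.1288    0.1589    0.1394    1.1244    0.0458    0.1306]
  [  0.1613    0.0520    0.0632    0.1415    1.1261    0.1167]
  [  0.0624    0.0383    0.1105    0.0438    0.0340    1.1083]
Total output x = L · d:
  x_0 = 1.1301·44 + 0.0403·39 + 0.0819·8 + 0.0655·86 + 0.0345·38 + 0.0909·40 = 62.5308
  x_1 = 0.1348·44 + 1.0950·39 + 0.1722·8 + 0.1048·86 + 0.0762·38 + 0.1082·40 = 66.2496
  x_2 = 0.0459·44 + 0.0936·39 + 1.1362·8 + 0.1284·86 + 0.0620·38 + 0.1114·40 = 32.6202
  x_3 = 0.1288·44 + 0.1589·39 + 0.1394·8 + 1.1244·86 + 0.0458·38 + 0.1306·40 = 116.6396
  x_4 = 0.1613·44 + 0.0520·39 + 0.0632·8 + 0.1415·86 + 1.1261·38 + 0.1167·40 = 69.2620
  x_5 = 0.0624·44 + 0.0383·39 + 0.1105·8 + 0.0438·86 + 0.0340·38 + 1.1083·40 = 54.5151
Output multipliers (column sums of L):
  Healthcare: 1.6634
  Construction: 1.4781
  Electronics: 1.7034
  Energy: 1.6084
  Manufacturing: 1.3787
  Mining: 1.6662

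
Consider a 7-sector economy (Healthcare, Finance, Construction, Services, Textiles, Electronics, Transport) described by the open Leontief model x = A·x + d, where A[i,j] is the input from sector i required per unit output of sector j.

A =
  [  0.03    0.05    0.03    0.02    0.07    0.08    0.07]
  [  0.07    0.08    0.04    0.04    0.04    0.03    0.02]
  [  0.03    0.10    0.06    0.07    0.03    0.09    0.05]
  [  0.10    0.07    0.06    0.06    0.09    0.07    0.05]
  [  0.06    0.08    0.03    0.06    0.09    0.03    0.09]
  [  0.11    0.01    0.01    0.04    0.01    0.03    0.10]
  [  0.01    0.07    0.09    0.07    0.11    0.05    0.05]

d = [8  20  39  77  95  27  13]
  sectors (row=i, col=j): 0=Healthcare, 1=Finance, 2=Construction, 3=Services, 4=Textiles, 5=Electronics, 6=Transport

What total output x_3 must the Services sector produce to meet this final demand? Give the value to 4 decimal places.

110.1026

Form M = I − A:
  [  0.97   -0.05   -0.03   -0.02   -0.07   -0.08   -0.07]
  [ -0.07    0.92   -0.04   -0.04   -0.04   -0.03   -0.02]
  [ -0.03   -0.10    0.94   -0.07   -0.03   -0.09   -0.05]
  [ -0.10   -0.07   -0.06    0.94   -0.09   -0.07   -0.05]
  [ -0.06   -0.08   -0.03   -0.06    0.91   -0.03   -0.09]
  [ -0.11   -0.01   -0.01   -0.04   -0.01    0.97   -0.10]
  [ -0.01   -0.07   -0.09   -0.07   -0.11   -0.05    0.95]
Leontief inverse L = M⁻¹:
  [  1.0640    0.0863    0.0556    0.0498    0.1065    0.1080    0.1072]
  [  0.1007    1.1149    0.0626    0.0651    0.0720    0.0581    0.0505]
  [  0.0748    0.1453    1.0915    0.1058    0.0711    0.1265    0.0916]
  [  0.1482    0.1236    0.0958    1.1009    0.1425    0.1140    0.1020]
  [  0.1012    0.1302    0.0650    0.0982    1.1412    0.0677    0.1340]
  [  0.1353    0.0419    0.0357    0.0653    0.0475    1.0597    0.1322]
  [  0.0555    0.1232    0.1251    0.1113    0.1583    0.0894    1.0962]
Total output x = L · d:
  x_0 = 1.0640·8 + 0.0863·20 + 0.0556·39 + 0.0498·77 + 0.1065·95 + 0.1080·27 + 0.1072·13 = 30.6745
  x_1 = 0.1007·8 + 1.1149·20 + 0.0626·39 + 0.0651·77 + 0.0720·95 + 0.0581·27 + 0.0505·13 = 39.6208
  x_2 = 0.0748·8 + 0.1453·20 + 1.0915·39 + 0.1058·77 + 0.0711·95 + 0.1265·27 + 0.0916·13 = 65.5788
  x_3 = 0.1482·8 + 0.1236·20 + 0.0958·39 + 1.1009·77 + 0.1425·95 + 0.1140·27 + 0.1020·13 = 110.1026
  x_4 = 0.1012·8 + 0.1302·20 + 0.0650·39 + 0.0982·77 + 1.1412·95 + 0.0677·27 + 0.1340·13 = 125.4993
  x_5 = 0.1353·8 + 0.0419·20 + 0.0357·39 + 0.0653·77 + 0.0475·95 + 1.0597·27 + 0.1322·13 = 43.1865
  x_6 = 0.0555·8 + 0.1232·20 + 0.1251·39 + 0.1113·77 + 0.1583·95 + 0.0894·27 + 1.0962·13 = 48.0566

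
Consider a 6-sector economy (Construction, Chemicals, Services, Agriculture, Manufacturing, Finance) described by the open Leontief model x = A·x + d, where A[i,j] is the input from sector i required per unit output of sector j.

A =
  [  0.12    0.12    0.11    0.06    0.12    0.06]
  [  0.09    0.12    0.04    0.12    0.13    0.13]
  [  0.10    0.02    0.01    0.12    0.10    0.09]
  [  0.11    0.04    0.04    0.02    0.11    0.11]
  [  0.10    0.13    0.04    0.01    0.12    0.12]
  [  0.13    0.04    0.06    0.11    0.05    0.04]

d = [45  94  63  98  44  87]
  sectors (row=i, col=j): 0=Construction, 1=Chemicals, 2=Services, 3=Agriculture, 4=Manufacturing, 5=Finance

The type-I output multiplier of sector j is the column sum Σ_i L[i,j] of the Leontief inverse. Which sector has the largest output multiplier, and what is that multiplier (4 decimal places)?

Construction (2.3368)

Form M = I − A:
  [  0.88   -0.12   -0.11   -0.06   -0.12   -0.06]
  [ -0.09    0.88   -0.04   -0.12   -0.13   -0.13]
  [ -0.10   -0.02    0.99   -0.12   -0.10   -0.09]
  [ -0.11   -0.04   -0.04    0.98   -0.11   -0.11]
  [ -0.10   -0.13   -0.04   -0.01    0.88   -0.12]
  [ -0.13   -0.04   -0.06   -0.11   -0.05    0.96]
Leontief inverse L = M⁻¹:
  [  1.2523    0.2267    0.1750    0.1480    0.2525    0.1739]
  [  0.2314    1.2305    0.1097    0.2089    0.2660    0.2486]
  [  0.1991    0.0955    1.0612    0.1748    0.1933    0.1690]
  [  0.2082    0.1180    0.0911    1.0818    0.2020    0.1867]
  [  0.2188    0.2287    0.1004    0.0909    1.2352    0.2189]
  [  0.2269    0.1134    0.1103    0.1683    0.1448    1.1189]
Total output x = L · d:
  x_0 = 1.2523·45 + 0.2267·94 + 0.1750·63 + 0.1480·98 + 0.2525·44 + 0.1739·87 = 129.4282
  x_1 = 0.2314·45 + 1.2305·94 + 0.1097·63 + 0.2089·98 + 0.2660·44 + 0.2486·87 = 186.7886
  x_2 = 0.1991·45 + 0.0955·94 + 1.0612·63 + 0.1748·98 + 0.1933·44 + 0.1690·87 = 125.1299
  x_3 = 0.2082·45 + 0.1180·94 + 0.0911·63 + 1.0818·98 + 0.2020·44 + 0.1867·87 = 157.3401
  x_4 = 0.2188·45 + 0.2287·94 + 0.1004·63 + 0.0909·98 + 1.2352·44 + 0.2189·87 = 119.9634
  x_5 = 0.2269·45 + 0.1134·94 + 0.1103·63 + 0.1683·98 + 0.1448·44 + 1.1189·87 = 148.0319
Output multipliers (column sums of L):
  Construction: 2.3368
  Chemicals: 2.0126
  Services: 1.6476
  Agriculture: 1.8726
  Manufacturing: 2.2939
  Finance: 2.1160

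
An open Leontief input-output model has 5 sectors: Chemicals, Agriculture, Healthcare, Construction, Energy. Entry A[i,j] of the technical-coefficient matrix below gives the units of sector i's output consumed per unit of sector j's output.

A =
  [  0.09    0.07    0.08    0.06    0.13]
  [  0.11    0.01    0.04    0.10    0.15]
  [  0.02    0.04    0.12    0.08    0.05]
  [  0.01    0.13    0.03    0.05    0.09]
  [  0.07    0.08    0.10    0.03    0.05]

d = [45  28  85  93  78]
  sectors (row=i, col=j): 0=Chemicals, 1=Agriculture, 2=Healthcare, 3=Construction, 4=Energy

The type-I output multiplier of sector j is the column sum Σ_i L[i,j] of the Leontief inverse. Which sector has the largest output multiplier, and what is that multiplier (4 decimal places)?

Energy (1.7166)

Form M = I − A:
  [  0.91   -0.07   -0.08   -0.06   -0.13]
  [ -0.11    0.99   -0.04   -0.10   -0.15]
  [ -0.02   -0.04    0.88   -0.08   -0.05]
  [ -0.01   -0.13   -0.03    0.95   -0.09]
  [ -0.07   -0.08   -0.10   -0.03    0.95]
Leontief inverse L = M⁻¹:
  [  1.1313    0.1139    0.1330    0.1006    0.1893]
  [  0.1471    1.0583    0.0893    0.1347    0.2047]
  [  0.0421    0.0714    1.1572    0.1104    0.0884]
  [  0.0430    0.1587    0.0635    1.0817    0.1368]
  [  0.1015    0.1100    0.1411    0.0645    1.0974]
Total output x = L · d:
  x_0 = 1.1313·45 + 0.1139·28 + 0.1330·85 + 0.1006·93 + 0.1893·78 = 89.5194
  x_1 = 0.1471·45 + 1.0583·28 + 0.0893·85 + 0.1347·93 + 0.2047·78 = 72.3394
  x_2 = 0.0421·45 + 0.0714·28 + 1.1572·85 + 0.1104·93 + 0.0884·78 = 119.4207
  x_3 = 0.0430·45 + 0.1587·28 + 0.0635·85 + 1.0817·93 + 0.1368·78 = 123.0467
  x_4 = 0.1015·45 + 0.1100·28 + 0.1411·85 + 0.0645·93 + 1.0974·78 = 111.2495
Output multipliers (column sums of L):
  Chemicals: 1.4650
  Agriculture: 1.5123
  Healthcare: 1.5842
  Construction: 1.4920
  Energy: 1.7166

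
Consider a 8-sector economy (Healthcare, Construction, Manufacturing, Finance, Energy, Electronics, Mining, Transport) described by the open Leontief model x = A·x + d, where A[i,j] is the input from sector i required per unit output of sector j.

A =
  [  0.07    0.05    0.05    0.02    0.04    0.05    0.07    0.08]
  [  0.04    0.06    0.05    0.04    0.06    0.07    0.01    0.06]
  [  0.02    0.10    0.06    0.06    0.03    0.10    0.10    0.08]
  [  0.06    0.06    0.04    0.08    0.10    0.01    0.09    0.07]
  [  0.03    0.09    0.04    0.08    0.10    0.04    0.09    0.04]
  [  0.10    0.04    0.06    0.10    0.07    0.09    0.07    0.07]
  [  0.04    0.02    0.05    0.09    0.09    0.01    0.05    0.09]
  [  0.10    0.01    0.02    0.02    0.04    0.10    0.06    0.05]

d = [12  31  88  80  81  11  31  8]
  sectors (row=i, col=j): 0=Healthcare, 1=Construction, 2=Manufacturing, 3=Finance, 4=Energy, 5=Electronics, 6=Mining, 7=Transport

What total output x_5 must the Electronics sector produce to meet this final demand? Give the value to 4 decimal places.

Form M = I − A:
  [  0.93   -0.05   -0.05   -0.02   -0.04   -0.05   -0.07   -0.08]
  [ -0.04    0.94   -0.05   -0.04   -0.06   -0.07   -0.01   -0.06]
  [ -0.02   -0.10    0.94   -0.06   -0.03   -0.10   -0.10   -0.08]
  [ -0.06   -0.06   -0.04    0.92   -0.10   -0.01   -0.09   -0.07]
  [ -0.03   -0.09   -0.04   -0.08    0.90   -0.04   -0.09   -0.04]
  [ -0.10   -0.04   -0.06   -0.10   -0.07    0.91   -0.07   -0.07]
  [ -0.04   -0.02   -0.05   -0.09   -0.09   -0.01    0.95   -0.09]
  [ -0.10   -0.01   -0.02   -0.02   -0.04   -0.10   -0.06    0.95]
Leontief inverse L = M⁻¹:
  [  1.1188    0.0902    0.0869    0.0677    0.0922    0.0990    0.1235    0.1351]
  [  0.0852    1.1007    0.0844    0.0858    0.1095    0.1170    0.0608    0.1091]
  [  0.0828    0.1522    1.1085    0.1268    0.1010    0.1624    0.1675    0.1514]
  [  0.1129    0.1108    0.0824    1.1388    0.1678    0.0600    0.1548    0.1335]
  [  0.0825    0.1427    0.0840    0.1424    1.1700    0.0909    0.1540    0.1041]
  [  0.1692    0.1001    0.1128    0.1717    0.1484    1.1546    0.1502    0.1483]
  [  0.0877    0.0645    0.0860    0.1409    0.1484    0.0554    1.1094    0.1445]
  [  0.1496    0.0472    0.0559    0.0676    0.0908    0.1452    0.1128    1.1031]
Total output x = L · d:
  x_0 = 1.1188·12 + 0.0902·31 + 0.0869·88 + 0.0677·80 + 0.0922·81 + 0.0990·11 + 0.1235·31 + 0.1351·8 = 42.7497
  x_1 = 0.0852·12 + 1.1007·31 + 0.0844·88 + 0.0858·80 + 0.1095·81 + 0.1170·11 + 0.0608·31 + 0.1091·8 = 62.3527
  x_2 = 0.0828·12 + 0.1522·31 + 1.1085·88 + 0.1268·80 + 0.1010·81 + 0.1624·11 + 0.1675·31 + 0.1514·8 = 129.7723
  x_3 = 0.1129·12 + 0.1108·31 + 0.0824·88 + 1.1388·80 + 0.1678·81 + 0.0600·11 + 0.1548·31 + 0.1335·8 = 123.2566
  x_4 = 0.0825·12 + 0.1427·31 + 0.0840·88 + 0.1424·80 + 1.1700·81 + 0.0909·11 + 0.1540·31 + 0.1041·8 = 125.5795
  x_5 = 0.1692·12 + 0.1001·31 + 0.1128·88 + 0.1717·80 + 0.1484·81 + 1.1546·11 + 0.1502·31 + 0.1483·8 = 59.3600
  x_6 = 0.0877·12 + 0.0645·31 + 0.0860·88 + 0.1409·80 + 0.1484·81 + 0.0554·11 + 1.1094·31 + 0.1445·8 = 70.0763
  x_7 = 0.1496·12 + 0.0472·31 + 0.0559·88 + 0.0676·80 + 0.0908·81 + 0.1452·11 + 0.1128·31 + 1.1031·8 = 34.8661

59.3600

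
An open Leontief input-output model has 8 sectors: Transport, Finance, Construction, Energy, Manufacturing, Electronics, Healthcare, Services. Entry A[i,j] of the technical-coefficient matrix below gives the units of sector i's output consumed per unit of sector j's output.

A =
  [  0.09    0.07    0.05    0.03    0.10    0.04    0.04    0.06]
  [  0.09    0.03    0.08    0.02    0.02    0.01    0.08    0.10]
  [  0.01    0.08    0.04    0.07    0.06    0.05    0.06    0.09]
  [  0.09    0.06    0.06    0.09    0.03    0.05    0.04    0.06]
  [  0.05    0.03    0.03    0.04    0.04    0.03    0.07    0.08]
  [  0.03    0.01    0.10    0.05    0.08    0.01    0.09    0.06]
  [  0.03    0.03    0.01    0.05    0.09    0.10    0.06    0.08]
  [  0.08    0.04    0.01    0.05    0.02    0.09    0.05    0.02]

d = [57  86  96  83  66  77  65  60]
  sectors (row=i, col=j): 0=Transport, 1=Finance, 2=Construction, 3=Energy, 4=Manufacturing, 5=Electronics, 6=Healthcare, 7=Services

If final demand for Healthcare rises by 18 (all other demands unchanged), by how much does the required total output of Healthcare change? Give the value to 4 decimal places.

19.9602

Form M = I − A:
  [  0.91   -0.07   -0.05   -0.03   -0.10   -0.04   -0.04   -0.06]
  [ -0.09    0.97   -0.08   -0.02   -0.02   -0.01   -0.08   -0.10]
  [ -0.01   -0.08    0.96   -0.07   -0.06   -0.05   -0.06   -0.09]
  [ -0.09   -0.06   -0.06    0.91   -0.03   -0.05   -0.04   -0.06]
  [ -0.05   -0.03   -0.03   -0.04    0.96   -0.03   -0.07   -0.08]
  [ -0.03   -0.01   -0.10   -0.05   -0.08    0.99   -0.09   -0.06]
  [ -0.03   -0.03   -0.01   -0.05   -0.09   -0.10    0.94   -0.08]
  [ -0.08   -0.04   -0.01   -0.05   -0.02   -0.09   -0.05    0.98]
Leontief inverse L = M⁻¹:
  [  1.1412    0.1068    0.0877    0.0689    0.1463    0.0794    0.0909    0.1173]
  [  0.1347    1.0657    0.1097    0.0570    0.0639    0.0526    0.1236    0.1491]
  [  0.0586    0.1131    1.0762    0.1105    0.1000    0.0905    0.1093    0.1434]
  [  0.1435    0.0997    0.1007    1.1333    0.0772    0.0912    0.0899    0.1168]
  [  0.0890    0.0579    0.0568    0.0721    1.0761    0.0653    0.1083    0.1217]
  [  0.0703    0.0446    0.1289    0.0899    0.1217    1.0519    0.1346    0.1115]
  [  0.0751    0.0599    0.0459    0.0889    0.1329    0.1383    1.1089    0.1302]
  [  0.1187    0.0668    0.0431    0.0812    0.0594    0.1192    0.0893    1.0629]
Total output x = L · d:
  x_0 = 1.1412·57 + 0.1068·86 + 0.0877·96 + 0.0689·83 + 0.1463·66 + 0.0794·77 + 0.0909·65 + 0.1173·60 = 117.0901
  x_1 = 0.1347·57 + 1.0657·86 + 0.1097·96 + 0.0570·83 + 0.0639·66 + 0.0526·77 + 0.1236·65 + 0.1491·60 = 139.8361
  x_2 = 0.0586·57 + 0.1131·86 + 1.0762·96 + 0.1105·83 + 0.1000·66 + 0.0905·77 + 0.1093·65 + 0.1434·60 = 154.8302
  x_3 = 0.1435·57 + 0.0997·86 + 0.1007·96 + 1.1333·83 + 0.0772·66 + 0.0912·77 + 0.0899·65 + 0.1168·60 = 145.4578
  x_4 = 0.0890·57 + 0.0579·86 + 0.0568·96 + 0.0721·83 + 1.0761·66 + 0.0653·77 + 0.1083·65 + 0.1217·60 = 111.8741
  x_5 = 0.0703·57 + 0.0446·86 + 0.1289·96 + 0.0899·83 + 0.1217·66 + 1.0519·77 + 0.1346·65 + 0.1115·60 = 132.1497
  x_6 = 0.0751·57 + 0.0599·86 + 0.0459·96 + 0.0889·83 + 0.1329·66 + 0.1383·77 + 1.1089·65 + 0.1302·60 = 120.5292
  x_7 = 0.1187·57 + 0.0668·86 + 0.0431·96 + 0.0812·83 + 0.0594·66 + 0.1192·77 + 0.0893·65 + 1.0629·60 = 106.0605
Δx_6 = L[6,6] · Δd_6 = 1.1089 · 18 = 19.9602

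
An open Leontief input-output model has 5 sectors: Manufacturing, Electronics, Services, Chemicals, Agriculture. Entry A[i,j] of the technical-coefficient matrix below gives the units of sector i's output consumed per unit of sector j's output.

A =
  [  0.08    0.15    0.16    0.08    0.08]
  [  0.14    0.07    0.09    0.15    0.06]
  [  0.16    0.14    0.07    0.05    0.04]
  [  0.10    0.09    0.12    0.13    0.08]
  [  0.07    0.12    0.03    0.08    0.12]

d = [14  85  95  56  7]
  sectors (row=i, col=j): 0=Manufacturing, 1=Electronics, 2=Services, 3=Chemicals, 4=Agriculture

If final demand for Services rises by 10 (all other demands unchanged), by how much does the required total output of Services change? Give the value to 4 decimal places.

Form M = I − A:
  [  0.92   -0.15   -0.16   -0.08   -0.08]
  [ -0.14    0.93   -0.09   -0.15   -0.06]
  [ -0.16   -0.14    0.93   -0.05   -0.04]
  [ -0.10   -0.09   -0.12    0.87   -0.08]
  [ -0.07   -0.12   -0.03   -0.08    0.88]
Leontief inverse L = M⁻¹:
  [  1.2066    0.2727    0.2633    0.1876    0.1573]
  [  0.2523    1.1872    0.1951    0.2516    0.1356]
  [  0.2640    0.2458    1.1664    0.1435    0.1068]
  [  0.2158    0.2075    0.2212    1.2321    0.1558]
  [  0.1590    0.2108    0.1074    0.1661    1.1852]
Total output x = L · d:
  x_0 = 1.2066·14 + 0.2727·85 + 0.2633·95 + 0.1876·56 + 0.1573·7 = 76.6839
  x_1 = 0.2523·14 + 1.1872·85 + 0.1951·95 + 0.2516·56 + 0.1356·7 = 138.0145
  x_2 = 0.2640·14 + 0.2458·85 + 1.1664·95 + 0.1435·56 + 0.1068·7 = 144.1906
  x_3 = 0.2158·14 + 0.2075·85 + 0.2212·95 + 1.2321·56 + 0.1558·7 = 111.7570
  x_4 = 0.1590·14 + 0.2108·85 + 0.1074·95 + 0.1661·56 + 1.1852·7 = 47.9499
Δx_2 = L[2,2] · Δd_2 = 1.1664 · 10 = 11.6645

11.6645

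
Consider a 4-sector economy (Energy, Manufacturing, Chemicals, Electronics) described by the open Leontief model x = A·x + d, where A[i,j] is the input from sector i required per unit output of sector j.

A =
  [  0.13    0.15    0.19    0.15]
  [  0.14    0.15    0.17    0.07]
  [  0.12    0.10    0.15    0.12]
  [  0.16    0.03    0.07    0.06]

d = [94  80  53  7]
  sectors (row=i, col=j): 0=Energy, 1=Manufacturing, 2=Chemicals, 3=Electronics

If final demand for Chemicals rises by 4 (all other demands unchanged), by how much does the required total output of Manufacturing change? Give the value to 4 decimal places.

1.3321

Form M = I − A:
  [  0.87   -0.15   -0.19   -0.15]
  [ -0.14    0.85   -0.17   -0.07]
  [ -0.12   -0.10    0.85   -0.12]
  [ -0.16   -0.03   -0.07    0.94]
Leontief inverse L = M⁻¹:
  [  1.2962    0.2818    0.3687    0.2749]
  [  0.2843    1.2723    0.3330    0.1826]
  [  0.2515    0.2041    1.2916    0.2202]
  [  0.2484    0.1038    0.1696    1.1328]
Total output x = L · d:
  x_0 = 1.2962·94 + 0.2818·80 + 0.3687·53 + 0.2749·7 = 165.8556
  x_1 = 0.2843·94 + 1.2723·80 + 0.3330·53 + 0.1826·7 = 147.4290
  x_2 = 0.2515·94 + 0.2041·80 + 1.2916·53 + 0.2202·7 = 109.9697
  x_3 = 0.2484·94 + 0.1038·80 + 0.1696·53 + 1.1328·7 = 48.5720
Δx_1 = L[1,2] · Δd_2 = 0.3330 · 4 = 1.3321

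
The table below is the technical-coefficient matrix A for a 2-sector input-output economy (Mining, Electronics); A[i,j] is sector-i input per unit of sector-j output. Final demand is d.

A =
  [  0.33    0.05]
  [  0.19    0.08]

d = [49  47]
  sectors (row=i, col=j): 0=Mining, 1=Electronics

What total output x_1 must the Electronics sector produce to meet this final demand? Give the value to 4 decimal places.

Form M = I − A:
  [  0.67   -0.05]
  [ -0.19    0.92]
Leontief inverse L = M⁻¹:
  [  1.5159    0.0824]
  [  0.3131    1.1040]
Total output x = L · d:
  x_0 = 1.5159·49 + 0.0824·47 = 78.1513
  x_1 = 0.3131·49 + 1.1040·47 = 67.2269

67.2269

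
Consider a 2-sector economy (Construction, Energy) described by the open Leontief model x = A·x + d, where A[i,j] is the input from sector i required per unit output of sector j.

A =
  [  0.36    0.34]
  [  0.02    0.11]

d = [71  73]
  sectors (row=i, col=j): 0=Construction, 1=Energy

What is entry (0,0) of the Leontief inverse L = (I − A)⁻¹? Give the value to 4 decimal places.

Form M = I − A:
  [  0.64   -0.34]
  [ -0.02    0.89]
Leontief inverse L = M⁻¹:
  [  1.5814    0.6041]
  [  0.0355    1.1372]
Total output x = L · d:
  x_0 = 1.5814·71 + 0.6041·73 = 156.3788
  x_1 = 0.0355·71 + 1.1372·73 = 85.5366

L[0,0] = 1.5814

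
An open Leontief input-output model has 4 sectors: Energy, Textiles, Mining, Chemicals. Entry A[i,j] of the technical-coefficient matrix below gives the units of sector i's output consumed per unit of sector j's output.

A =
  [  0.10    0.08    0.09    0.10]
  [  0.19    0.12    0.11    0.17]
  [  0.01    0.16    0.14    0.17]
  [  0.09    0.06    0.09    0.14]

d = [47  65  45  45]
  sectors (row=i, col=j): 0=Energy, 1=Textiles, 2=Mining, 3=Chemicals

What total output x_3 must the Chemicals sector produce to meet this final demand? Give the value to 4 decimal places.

78.4493

Form M = I − A:
  [  0.90   -0.08   -0.09   -0.10]
  [ -0.19    0.88   -0.11   -0.17]
  [ -0.01   -0.16    0.86   -0.17]
  [ -0.09   -0.06   -0.09    0.86]
Leontief inverse L = M⁻¹:
  [  1.1639    0.1486    0.1614    0.1966]
  [  0.2930    1.2250    0.2208    0.3199]
  [  0.0982    0.2549    1.2377    0.3065]
  [  0.1525    0.1277    0.1618    1.2378]
Total output x = L · d:
  x_0 = 1.1639·47 + 0.1486·65 + 0.1614·45 + 0.1966·45 = 80.4706
  x_1 = 0.2930·47 + 1.2250·65 + 0.2208·45 + 0.3199·45 = 117.7269
  x_2 = 0.0982·47 + 0.2549·65 + 1.2377·45 + 0.3065·45 = 90.6714
  x_3 = 0.1525·47 + 0.1277·65 + 0.1618·45 + 1.2378·45 = 78.4493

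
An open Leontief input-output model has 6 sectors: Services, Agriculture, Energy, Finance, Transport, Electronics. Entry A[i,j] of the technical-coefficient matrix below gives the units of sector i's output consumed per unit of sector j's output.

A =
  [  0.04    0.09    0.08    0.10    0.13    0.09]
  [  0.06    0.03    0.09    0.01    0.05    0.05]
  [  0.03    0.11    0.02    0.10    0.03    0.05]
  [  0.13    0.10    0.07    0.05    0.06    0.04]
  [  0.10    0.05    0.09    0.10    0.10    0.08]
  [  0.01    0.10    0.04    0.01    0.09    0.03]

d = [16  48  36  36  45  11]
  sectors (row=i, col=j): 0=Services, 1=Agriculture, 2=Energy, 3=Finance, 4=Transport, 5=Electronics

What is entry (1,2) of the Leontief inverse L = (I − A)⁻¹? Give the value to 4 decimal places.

L[1,2] = 0.1194

Form M = I − A:
  [  0.96   -0.09   -0.08   -0.10   -0.13   -0.09]
  [ -0.06    0.97   -0.09   -0.01   -0.05   -0.05]
  [ -0.03   -0.11    0.98   -0.10   -0.03   -0.05]
  [ -0.13   -0.10   -0.07    0.95   -0.06   -0.04]
  [ -0.10   -0.05   -0.09   -0.10    0.90   -0.08]
  [ -0.01   -0.10   -0.04   -0.01   -0.09    0.97]
Leontief inverse L = M⁻¹:
  [  1.0987    0.1581    0.1390    0.1541    0.1964    0.1398]
  [  0.0862    1.0694    0.1194    0.0428    0.0865    0.0782]
  [  0.0681    0.1515    1.0587    0.1284    0.0701    0.0798]
  [  0.1760    0.1585    0.1220    1.0992    0.1202    0.0860]
  [  0.1567    0.1214    0.1479    0.1578    1.1691    0.1313]
  [  0.0394    0.1310    0.0724    0.0373    0.1235    1.0568]
Total output x = L · d:
  x_0 = 1.0987·16 + 0.1581·48 + 0.1390·36 + 0.1541·36 + 0.1964·45 + 0.1398·11 = 46.0916
  x_1 = 0.0862·16 + 1.0694·48 + 0.1194·36 + 0.0428·36 + 0.0865·45 + 0.0782·11 = 63.3059
  x_2 = 0.0681·16 + 0.1515·48 + 1.0587·36 + 0.1284·36 + 0.0701·45 + 0.0798·11 = 55.1277
  x_3 = 0.1760·16 + 0.1585·48 + 0.1220·36 + 1.0992·36 + 0.1202·45 + 0.0860·11 = 60.7443
  x_4 = 0.1567·16 + 0.1214·48 + 0.1479·36 + 0.1578·36 + 1.1691·45 + 0.1313·11 = 73.3939
  x_5 = 0.0394·16 + 0.1310·48 + 0.0724·36 + 0.0373·36 + 0.1235·45 + 1.0568·11 = 28.0510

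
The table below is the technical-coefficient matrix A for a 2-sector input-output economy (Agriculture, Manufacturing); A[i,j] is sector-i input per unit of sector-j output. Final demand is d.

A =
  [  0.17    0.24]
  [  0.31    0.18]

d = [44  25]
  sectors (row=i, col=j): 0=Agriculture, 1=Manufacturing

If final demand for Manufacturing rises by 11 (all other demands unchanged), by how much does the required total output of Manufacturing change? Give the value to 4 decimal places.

15.0610

Form M = I − A:
  [  0.83   -0.24]
  [ -0.31    0.82]
Leontief inverse L = M⁻¹:
  [  1.3527    0.3959]
  [  0.5114    1.3692]
Total output x = L · d:
  x_0 = 1.3527·44 + 0.3959·25 = 69.4160
  x_1 = 0.5114·44 + 1.3692·25 = 56.7305
Δx_1 = L[1,1] · Δd_1 = 1.3692 · 11 = 15.0610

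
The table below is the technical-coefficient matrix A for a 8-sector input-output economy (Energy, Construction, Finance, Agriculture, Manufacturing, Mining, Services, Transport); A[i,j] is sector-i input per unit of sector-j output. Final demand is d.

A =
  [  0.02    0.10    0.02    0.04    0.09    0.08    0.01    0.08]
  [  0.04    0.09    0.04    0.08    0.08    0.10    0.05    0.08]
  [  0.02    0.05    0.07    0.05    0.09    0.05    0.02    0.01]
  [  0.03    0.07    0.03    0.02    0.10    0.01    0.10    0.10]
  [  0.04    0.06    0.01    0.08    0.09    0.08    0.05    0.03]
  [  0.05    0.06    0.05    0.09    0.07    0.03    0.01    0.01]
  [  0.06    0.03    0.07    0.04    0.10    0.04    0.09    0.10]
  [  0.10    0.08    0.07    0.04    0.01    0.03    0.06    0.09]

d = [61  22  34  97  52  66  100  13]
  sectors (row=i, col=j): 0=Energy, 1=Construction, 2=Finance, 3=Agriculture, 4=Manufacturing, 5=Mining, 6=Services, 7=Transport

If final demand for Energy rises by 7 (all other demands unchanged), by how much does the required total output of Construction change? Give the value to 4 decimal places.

0.6213

Form M = I − A:
  [  0.98   -0.10   -0.02   -0.04   -0.09   -0.08   -0.01   -0.08]
  [ -0.04    0.91   -0.04   -0.08   -0.08   -0.10   -0.05   -0.08]
  [ -0.02   -0.05    0.93   -0.05   -0.09   -0.05   -0.02   -0.01]
  [ -0.03   -0.07   -0.03    0.98   -0.10   -0.01   -0.10   -0.10]
  [ -0.04   -0.06   -0.01   -0.08    0.91   -0.08   -0.05   -0.03]
  [ -0.05   -0.06   -0.05   -0.09   -0.07    0.97   -0.01   -0.01]
  [ -0.06   -0.03   -0.07   -0.04   -0.10   -0.04    0.91   -0.10]
  [ -0.10   -0.08   -0.07   -0.04   -0.01   -0.03   -0.06    0.91]
Leontief inverse L = M⁻¹:
  [  1.0595    0.1575    0.0543    0.0900    0.1504    0.1258    0.0496    0.1293]
  [  0.0888    1.1608    0.0849    0.1400    0.1593    0.1546    0.1020    0.1443]
  [  0.0470    0.0931    1.0966    0.0891    0.1439    0.0863    0.0514    0.0455]
  [  0.0742    0.1277    0.0695    1.0687    0.1653    0.0585    0.1470    0.1582]
  [  0.0768    0.1151    0.0428    0.1274    1.1554    0.1233    0.0923    0.0809]
  [  0.0775    0.1073    0.0764    0.1281    0.1263    1.0675    0.0446    0.0520]
  [  0.1071    0.0945    0.1141    0.0937    0.1745    0.0918    1.1393    0.1612]
  [  0.1416    0.1432    0.1114    0.0878    0.0772    0.0792    0.1024    1.1495]
Total output x = L · d:
  x_0 = 1.0595·61 + 0.1575·22 + 0.0543·34 + 0.0900·97 + 0.1504·52 + 0.1258·66 + 0.0496·100 + 0.1293·13 = 101.4333
  x_1 = 0.0888·61 + 1.1608·22 + 0.0849·34 + 0.1400·97 + 0.1593·52 + 0.1546·66 + 0.1020·100 + 0.1443·13 = 77.9793
  x_2 = 0.0470·61 + 0.0931·22 + 1.0966·34 + 0.0891·97 + 0.1439·52 + 0.0863·66 + 0.0514·100 + 0.0455·13 = 69.7500
  x_3 = 0.0742·61 + 0.1277·22 + 0.0695·34 + 1.0687·97 + 0.1653·52 + 0.0585·66 + 0.1470·100 + 0.1582·13 = 142.5667
  x_4 = 0.0768·61 + 0.1151·22 + 0.0428·34 + 0.1274·97 + 1.1554·52 + 0.1233·66 + 0.0923·100 + 0.0809·13 = 99.5312
  x_5 = 0.0775·61 + 0.1073·22 + 0.0764·34 + 0.1281·97 + 0.1263·52 + 1.0675·66 + 0.0446·100 + 0.0520·13 = 104.2770
  x_6 = 0.1071·61 + 0.0945·22 + 0.1141·34 + 0.0937·97 + 0.1745·52 + 0.0918·66 + 1.1393·100 + 0.1612·13 = 152.7328
  x_7 = 0.1416·61 + 0.1432·22 + 0.1114·34 + 0.0878·97 + 0.0772·52 + 0.0792·66 + 0.1024·100 + 1.1495·13 = 58.5214
Δx_1 = L[1,0] · Δd_0 = 0.0888 · 7 = 0.6213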